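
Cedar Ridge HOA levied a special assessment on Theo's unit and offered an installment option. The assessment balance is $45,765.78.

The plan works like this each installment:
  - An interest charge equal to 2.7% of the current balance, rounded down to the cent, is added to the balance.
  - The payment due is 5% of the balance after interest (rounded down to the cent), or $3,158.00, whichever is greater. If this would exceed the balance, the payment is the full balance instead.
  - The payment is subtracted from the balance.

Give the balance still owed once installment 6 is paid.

Installment 1: opening $45,765.78; interest $1,235.67 → $47,001.45; payment $3,158.00; balance $43,843.45
Installment 2: opening $43,843.45; interest $1,183.77 → $45,027.22; payment $3,158.00; balance $41,869.22
Installment 3: opening $41,869.22; interest $1,130.46 → $42,999.68; payment $3,158.00; balance $39,841.68
Installment 4: opening $39,841.68; interest $1,075.72 → $40,917.40; payment $3,158.00; balance $37,759.40
Installment 5: opening $37,759.40; interest $1,019.50 → $38,778.90; payment $3,158.00; balance $35,620.90
Installment 6: opening $35,620.90; interest $961.76 → $36,582.66; payment $3,158.00; balance $33,424.66

$33,424.66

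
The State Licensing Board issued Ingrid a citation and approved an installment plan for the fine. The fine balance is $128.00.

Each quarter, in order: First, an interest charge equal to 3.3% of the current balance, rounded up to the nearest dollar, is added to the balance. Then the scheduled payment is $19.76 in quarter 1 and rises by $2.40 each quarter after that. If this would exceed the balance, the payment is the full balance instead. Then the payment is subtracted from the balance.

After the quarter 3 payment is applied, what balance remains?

$74.52

# | Opening | Interest | Payment | End bal
1 | $128.00 | $5.00 | $19.76 | $113.24
2 | $113.24 | $4.00 | $22.16 | $95.08
3 | $95.08 | $4.00 | $24.56 | $74.52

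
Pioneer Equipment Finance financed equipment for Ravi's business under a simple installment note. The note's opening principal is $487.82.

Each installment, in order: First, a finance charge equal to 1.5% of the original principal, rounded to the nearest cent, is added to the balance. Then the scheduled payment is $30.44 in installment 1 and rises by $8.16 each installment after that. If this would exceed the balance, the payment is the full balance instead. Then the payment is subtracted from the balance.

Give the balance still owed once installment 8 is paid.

$74.38

# | Opening | Interest | Payment | End bal
1 | $487.82 | $7.32 | $30.44 | $464.70
2 | $464.70 | $7.32 | $38.60 | $433.42
3 | $433.42 | $7.32 | $46.76 | $393.98
4 | $393.98 | $7.32 | $54.92 | $346.38
5 | $346.38 | $7.32 | $63.08 | $290.62
6 | $290.62 | $7.32 | $71.24 | $226.70
7 | $226.70 | $7.32 | $79.40 | $154.62
8 | $154.62 | $7.32 | $87.56 | $74.38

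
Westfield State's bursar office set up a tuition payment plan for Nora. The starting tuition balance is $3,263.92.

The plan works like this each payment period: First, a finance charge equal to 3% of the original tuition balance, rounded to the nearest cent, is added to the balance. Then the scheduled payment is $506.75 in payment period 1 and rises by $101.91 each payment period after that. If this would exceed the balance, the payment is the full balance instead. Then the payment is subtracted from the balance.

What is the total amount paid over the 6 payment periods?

# | Opening | Interest | Payment | End bal
1 | $3,263.92 | $97.92 | $506.75 | $2,855.09
2 | $2,855.09 | $97.92 | $608.66 | $2,344.35
3 | $2,344.35 | $97.92 | $710.57 | $1,731.70
4 | $1,731.70 | $97.92 | $812.48 | $1,017.14
5 | $1,017.14 | $97.92 | $914.39 | $200.67
6 | $200.67 | $97.92 | $298.59 | $0.00
Total paid: $3,851.44

$3,851.44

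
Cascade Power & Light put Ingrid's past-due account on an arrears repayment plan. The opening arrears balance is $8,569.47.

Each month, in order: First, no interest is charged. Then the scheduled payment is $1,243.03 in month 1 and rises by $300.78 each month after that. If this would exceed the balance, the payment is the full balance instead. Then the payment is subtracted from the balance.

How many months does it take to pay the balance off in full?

5

# | Opening | Payment | End bal
1 | $8,569.47 | $1,243.03 | $7,326.44
2 | $7,326.44 | $1,543.81 | $5,782.63
3 | $5,782.63 | $1,844.59 | $3,938.04
4 | $3,938.04 | $2,145.37 | $1,792.67
5 | $1,792.67 | $1,792.67 | $0.00
Balance reaches $0.00 in month 5.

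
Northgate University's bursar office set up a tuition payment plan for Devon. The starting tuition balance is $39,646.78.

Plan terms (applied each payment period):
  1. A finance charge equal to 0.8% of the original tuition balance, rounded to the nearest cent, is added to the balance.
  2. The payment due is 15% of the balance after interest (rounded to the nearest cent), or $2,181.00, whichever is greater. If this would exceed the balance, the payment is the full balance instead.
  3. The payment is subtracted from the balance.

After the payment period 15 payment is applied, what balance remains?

$0.00

Payment period 1: opening $39,646.78; interest $317.17 → $39,963.95; payment $5,994.59; balance $33,969.36
Payment period 2: opening $33,969.36; interest $317.17 → $34,286.53; payment $5,142.98; balance $29,143.55
Payment period 3: opening $29,143.55; interest $317.17 → $29,460.72; payment $4,419.11; balance $25,041.61
Payment period 4: opening $25,041.61; interest $317.17 → $25,358.78; payment $3,803.82; balance $21,554.96
Payment period 5: opening $21,554.96; interest $317.17 → $21,872.13; payment $3,280.82; balance $18,591.31
Payment period 6: opening $18,591.31; interest $317.17 → $18,908.48; payment $2,836.27; balance $16,072.21
Payment period 7: opening $16,072.21; interest $317.17 → $16,389.38; payment $2,458.41; balance $13,930.97
Payment period 8: opening $13,930.97; interest $317.17 → $14,248.14; payment $2,181.00; balance $12,067.14
Payment period 9: opening $12,067.14; interest $317.17 → $12,384.31; payment $2,181.00; balance $10,203.31
Payment period 10: opening $10,203.31; interest $317.17 → $10,520.48; payment $2,181.00; balance $8,339.48
Payment period 11: opening $8,339.48; interest $317.17 → $8,656.65; payment $2,181.00; balance $6,475.65
Payment period 12: opening $6,475.65; interest $317.17 → $6,792.82; payment $2,181.00; balance $4,611.82
Payment period 13: opening $4,611.82; interest $317.17 → $4,928.99; payment $2,181.00; balance $2,747.99
Payment period 14: opening $2,747.99; interest $317.17 → $3,065.16; payment $2,181.00; balance $884.16
Payment period 15: opening $884.16; interest $317.17 → $1,201.33; payment $1,201.33; balance $0.00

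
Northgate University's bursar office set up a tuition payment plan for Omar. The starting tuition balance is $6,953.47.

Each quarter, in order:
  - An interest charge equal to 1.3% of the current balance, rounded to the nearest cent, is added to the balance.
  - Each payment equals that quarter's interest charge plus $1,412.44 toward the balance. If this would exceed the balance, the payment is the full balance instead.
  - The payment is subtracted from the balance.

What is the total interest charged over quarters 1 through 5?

$268.36

Quarter 1: $6,953.47 +$90.40 interest = $7,043.87; pay $1,502.84 → $5,541.03
Quarter 2: $5,541.03 +$72.03 interest = $5,613.06; pay $1,484.47 → $4,128.59
Quarter 3: $4,128.59 +$53.67 interest = $4,182.26; pay $1,466.11 → $2,716.15
Quarter 4: $2,716.15 +$35.31 interest = $2,751.46; pay $1,447.75 → $1,303.71
Quarter 5: $1,303.71 +$16.95 interest = $1,320.66; pay $1,320.66 → $0.00
Total interest: $90.40 + $72.03 + $53.67 + $35.31 + $16.95 = $268.36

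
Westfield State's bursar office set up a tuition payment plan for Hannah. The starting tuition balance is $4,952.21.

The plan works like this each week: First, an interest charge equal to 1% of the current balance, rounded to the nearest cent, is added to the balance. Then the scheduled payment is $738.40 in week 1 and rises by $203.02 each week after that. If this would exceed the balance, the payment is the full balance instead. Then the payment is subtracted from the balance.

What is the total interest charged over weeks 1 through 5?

# | Opening | Interest | Payment | End bal
1 | $4,952.21 | $49.52 | $738.40 | $4,263.33
2 | $4,263.33 | $42.63 | $941.42 | $3,364.54
3 | $3,364.54 | $33.65 | $1,144.44 | $2,253.75
4 | $2,253.75 | $22.54 | $1,347.46 | $928.83
5 | $928.83 | $9.29 | $938.12 | $0.00
Total interest: $49.52 + $42.63 + $33.65 + $22.54 + $9.29 = $157.63

$157.63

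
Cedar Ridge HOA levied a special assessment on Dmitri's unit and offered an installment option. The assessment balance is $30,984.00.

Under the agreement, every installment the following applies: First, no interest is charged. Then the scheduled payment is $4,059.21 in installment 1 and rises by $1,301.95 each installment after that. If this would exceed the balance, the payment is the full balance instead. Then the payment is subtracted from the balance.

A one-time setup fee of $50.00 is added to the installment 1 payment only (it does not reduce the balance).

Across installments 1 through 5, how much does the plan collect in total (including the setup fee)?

Installment 1: $30,984.00 − $4,059.21 (+ $50.00 fee) → $26,924.79
Installment 2: $26,924.79 − $5,361.16 → $21,563.63
Installment 3: $21,563.63 − $6,663.11 → $14,900.52
Installment 4: $14,900.52 − $7,965.06 → $6,935.46
Installment 5: $6,935.46 − $6,935.46 → $0.00
Total paid: $31,034.00

$31,034.00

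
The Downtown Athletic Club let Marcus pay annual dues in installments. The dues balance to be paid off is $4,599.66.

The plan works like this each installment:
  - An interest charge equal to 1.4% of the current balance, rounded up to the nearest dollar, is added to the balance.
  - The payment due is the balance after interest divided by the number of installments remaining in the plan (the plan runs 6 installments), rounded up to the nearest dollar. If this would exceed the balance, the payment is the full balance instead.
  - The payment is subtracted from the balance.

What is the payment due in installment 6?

Installment 1: opening $4,599.66; interest $65.00 → $4,664.66; payment $778.00; balance $3,886.66
Installment 2: opening $3,886.66; interest $55.00 → $3,941.66; payment $789.00; balance $3,152.66
Installment 3: opening $3,152.66; interest $45.00 → $3,197.66; payment $800.00; balance $2,397.66
Installment 4: opening $2,397.66; interest $34.00 → $2,431.66; payment $811.00; balance $1,620.66
Installment 5: opening $1,620.66; interest $23.00 → $1,643.66; payment $822.00; balance $821.66
Installment 6: opening $821.66; interest $12.00 → $833.66; payment $833.66; balance $0.00

$833.66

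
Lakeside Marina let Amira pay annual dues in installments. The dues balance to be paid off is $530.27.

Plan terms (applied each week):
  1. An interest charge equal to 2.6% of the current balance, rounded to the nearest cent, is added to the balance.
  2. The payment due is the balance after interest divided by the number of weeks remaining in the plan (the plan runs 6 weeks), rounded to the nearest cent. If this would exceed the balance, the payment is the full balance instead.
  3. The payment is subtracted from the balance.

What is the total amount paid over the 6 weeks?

# | Opening | Interest | Payment | End bal
1 | $530.27 | $13.79 | $90.68 | $453.38
2 | $453.38 | $11.79 | $93.03 | $372.14
3 | $372.14 | $9.68 | $95.46 | $286.36
4 | $286.36 | $7.45 | $97.94 | $195.87
5 | $195.87 | $5.09 | $100.48 | $100.48
6 | $100.48 | $2.61 | $103.09 | $0.00
Total paid: $580.68

$580.68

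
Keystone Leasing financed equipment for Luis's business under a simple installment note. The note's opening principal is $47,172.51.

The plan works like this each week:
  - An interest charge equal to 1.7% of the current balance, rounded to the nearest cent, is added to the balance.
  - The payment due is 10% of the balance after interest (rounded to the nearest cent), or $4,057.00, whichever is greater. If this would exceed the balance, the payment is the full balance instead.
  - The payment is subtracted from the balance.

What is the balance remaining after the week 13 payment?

$0.00

# | Opening | Interest | Payment | End bal
1 | $47,172.51 | $801.93 | $4,797.44 | $43,177.00
2 | $43,177.00 | $734.01 | $4,391.10 | $39,519.91
3 | $39,519.91 | $671.84 | $4,057.00 | $36,134.75
4 | $36,134.75 | $614.29 | $4,057.00 | $32,692.04
5 | $32,692.04 | $555.76 | $4,057.00 | $29,190.80
6 | $29,190.80 | $496.24 | $4,057.00 | $25,630.04
7 | $25,630.04 | $435.71 | $4,057.00 | $22,008.75
8 | $22,008.75 | $374.15 | $4,057.00 | $18,325.90
9 | $18,325.90 | $311.54 | $4,057.00 | $14,580.44
10 | $14,580.44 | $247.87 | $4,057.00 | $10,771.31
11 | $10,771.31 | $183.11 | $4,057.00 | $6,897.42
12 | $6,897.42 | $117.26 | $4,057.00 | $2,957.68
13 | $2,957.68 | $50.28 | $3,007.96 | $0.00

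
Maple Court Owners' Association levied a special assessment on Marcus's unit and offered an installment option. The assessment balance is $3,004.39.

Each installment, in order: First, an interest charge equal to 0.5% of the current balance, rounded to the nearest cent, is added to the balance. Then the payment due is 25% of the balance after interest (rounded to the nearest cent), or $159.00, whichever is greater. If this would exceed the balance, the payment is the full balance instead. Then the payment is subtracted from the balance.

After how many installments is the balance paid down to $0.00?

Installment 1: $3,004.39 +$15.02 interest = $3,019.41; pay $754.85 → $2,264.56
Installment 2: $2,264.56 +$11.32 interest = $2,275.88; pay $568.97 → $1,706.91
Installment 3: $1,706.91 +$8.53 interest = $1,715.44; pay $428.86 → $1,286.58
Installment 4: $1,286.58 +$6.43 interest = $1,293.01; pay $323.25 → $969.76
Installment 5: $969.76 +$4.85 interest = $974.61; pay $243.65 → $730.96
Installment 6: $730.96 +$3.65 interest = $734.61; pay $183.65 → $550.96
Installment 7: $550.96 +$2.75 interest = $553.71; pay $159.00 → $394.71
Installment 8: $394.71 +$1.97 interest = $396.68; pay $159.00 → $237.68
Installment 9: $237.68 +$1.19 interest = $238.87; pay $159.00 → $79.87
Installment 10: $79.87 +$0.40 interest = $80.27; pay $80.27 → $0.00
Balance reaches $0.00 in installment 10.

10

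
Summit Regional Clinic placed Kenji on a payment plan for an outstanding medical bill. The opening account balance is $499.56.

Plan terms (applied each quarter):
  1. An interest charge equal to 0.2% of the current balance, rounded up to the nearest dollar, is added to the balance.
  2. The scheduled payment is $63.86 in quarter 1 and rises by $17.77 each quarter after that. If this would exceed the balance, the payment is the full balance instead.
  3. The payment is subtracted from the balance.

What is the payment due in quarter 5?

Quarter 1: opening $499.56; interest $1.00 → $500.56; payment $63.86; balance $436.70
Quarter 2: opening $436.70; interest $1.00 → $437.70; payment $81.63; balance $356.07
Quarter 3: opening $356.07; interest $1.00 → $357.07; payment $99.40; balance $257.67
Quarter 4: opening $257.67; interest $1.00 → $258.67; payment $117.17; balance $141.50
Quarter 5: opening $141.50; interest $1.00 → $142.50; payment $134.94; balance $7.56

$134.94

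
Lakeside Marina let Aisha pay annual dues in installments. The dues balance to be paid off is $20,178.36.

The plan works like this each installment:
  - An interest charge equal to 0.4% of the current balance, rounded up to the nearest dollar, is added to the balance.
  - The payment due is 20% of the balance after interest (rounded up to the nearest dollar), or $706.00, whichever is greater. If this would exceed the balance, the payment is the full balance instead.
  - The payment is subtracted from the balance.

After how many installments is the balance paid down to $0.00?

Installment 1: opening $20,178.36; interest $81.00 → $20,259.36; payment $4,052.00; balance $16,207.36
Installment 2: opening $16,207.36; interest $65.00 → $16,272.36; payment $3,255.00; balance $13,017.36
Installment 3: opening $13,017.36; interest $53.00 → $13,070.36; payment $2,615.00; balance $10,455.36
Installment 4: opening $10,455.36; interest $42.00 → $10,497.36; payment $2,100.00; balance $8,397.36
Installment 5: opening $8,397.36; interest $34.00 → $8,431.36; payment $1,687.00; balance $6,744.36
Installment 6: opening $6,744.36; interest $27.00 → $6,771.36; payment $1,355.00; balance $5,416.36
Installment 7: opening $5,416.36; interest $22.00 → $5,438.36; payment $1,088.00; balance $4,350.36
Installment 8: opening $4,350.36; interest $18.00 → $4,368.36; payment $874.00; balance $3,494.36
Installment 9: opening $3,494.36; interest $14.00 → $3,508.36; payment $706.00; balance $2,802.36
Installment 10: opening $2,802.36; interest $12.00 → $2,814.36; payment $706.00; balance $2,108.36
Installment 11: opening $2,108.36; interest $9.00 → $2,117.36; payment $706.00; balance $1,411.36
Installment 12: opening $1,411.36; interest $6.00 → $1,417.36; payment $706.00; balance $711.36
Installment 13: opening $711.36; interest $3.00 → $714.36; payment $706.00; balance $8.36
Installment 14: opening $8.36; interest $1.00 → $9.36; payment $9.36; balance $0.00
Balance reaches $0.00 in installment 14.

14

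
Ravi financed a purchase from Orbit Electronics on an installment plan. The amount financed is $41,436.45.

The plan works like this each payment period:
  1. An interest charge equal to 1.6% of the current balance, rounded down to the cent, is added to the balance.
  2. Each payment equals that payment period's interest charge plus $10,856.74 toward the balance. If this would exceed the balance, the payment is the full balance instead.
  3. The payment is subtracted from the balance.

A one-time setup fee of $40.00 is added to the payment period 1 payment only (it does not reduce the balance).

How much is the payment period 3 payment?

$11,172.30

# | Opening | Interest | Payment | Fee | End bal
1 | $41,436.45 | $662.98 | $11,519.72 | $40.00 | $30,579.71
2 | $30,579.71 | $489.27 | $11,346.01 | — | $19,722.97
3 | $19,722.97 | $315.56 | $11,172.30 | — | $8,866.23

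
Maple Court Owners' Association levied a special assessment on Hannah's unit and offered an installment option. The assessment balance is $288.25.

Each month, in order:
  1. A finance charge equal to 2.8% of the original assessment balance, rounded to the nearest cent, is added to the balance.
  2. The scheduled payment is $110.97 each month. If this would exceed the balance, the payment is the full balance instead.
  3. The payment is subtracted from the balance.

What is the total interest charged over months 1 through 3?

$24.21

Month 1: $288.25 +$8.07 interest = $296.32; pay $110.97 → $185.35
Month 2: $185.35 +$8.07 interest = $193.42; pay $110.97 → $82.45
Month 3: $82.45 +$8.07 interest = $90.52; pay $90.52 → $0.00
Total interest: $8.07 + $8.07 + $8.07 = $24.21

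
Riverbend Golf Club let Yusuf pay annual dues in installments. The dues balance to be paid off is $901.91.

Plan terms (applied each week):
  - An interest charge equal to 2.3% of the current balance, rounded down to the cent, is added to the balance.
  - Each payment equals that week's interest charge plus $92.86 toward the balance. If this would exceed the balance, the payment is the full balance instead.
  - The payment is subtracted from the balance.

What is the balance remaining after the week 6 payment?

Week 1: opening $901.91; interest $20.74 → $922.65; payment $113.60; balance $809.05
Week 2: opening $809.05; interest $18.60 → $827.65; payment $111.46; balance $716.19
Week 3: opening $716.19; interest $16.47 → $732.66; payment $109.33; balance $623.33
Week 4: opening $623.33; interest $14.33 → $637.66; payment $107.19; balance $530.47
Week 5: opening $530.47; interest $12.20 → $542.67; payment $105.06; balance $437.61
Week 6: opening $437.61; interest $10.06 → $447.67; payment $102.92; balance $344.75

$344.75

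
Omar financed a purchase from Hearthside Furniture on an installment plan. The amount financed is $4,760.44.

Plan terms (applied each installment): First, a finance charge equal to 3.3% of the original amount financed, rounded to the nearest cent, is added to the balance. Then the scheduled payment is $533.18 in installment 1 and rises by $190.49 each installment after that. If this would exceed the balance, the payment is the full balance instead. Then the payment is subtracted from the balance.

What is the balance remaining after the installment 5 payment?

Installment 1: opening $4,760.44; interest $157.09 → $4,917.53; payment $533.18; balance $4,384.35
Installment 2: opening $4,384.35; interest $157.09 → $4,541.44; payment $723.67; balance $3,817.77
Installment 3: opening $3,817.77; interest $157.09 → $3,974.86; payment $914.16; balance $3,060.70
Installment 4: opening $3,060.70; interest $157.09 → $3,217.79; payment $1,104.65; balance $2,113.14
Installment 5: opening $2,113.14; interest $157.09 → $2,270.23; payment $1,295.14; balance $975.09

$975.09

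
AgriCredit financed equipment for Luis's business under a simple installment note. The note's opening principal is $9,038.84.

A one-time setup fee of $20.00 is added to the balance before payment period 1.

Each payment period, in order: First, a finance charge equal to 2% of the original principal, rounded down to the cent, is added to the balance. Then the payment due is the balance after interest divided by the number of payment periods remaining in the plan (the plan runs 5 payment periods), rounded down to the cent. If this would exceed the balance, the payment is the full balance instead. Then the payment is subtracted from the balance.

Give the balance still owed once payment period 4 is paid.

Payment period 1: opening $9,058.84; interest $180.77 → $9,239.61; payment $1,847.92; balance $7,391.69
Payment period 2: opening $7,391.69; interest $180.77 → $7,572.46; payment $1,893.11; balance $5,679.35
Payment period 3: opening $5,679.35; interest $180.77 → $5,860.12; payment $1,953.37; balance $3,906.75
Payment period 4: opening $3,906.75; interest $180.77 → $4,087.52; payment $2,043.76; balance $2,043.76

$2,043.76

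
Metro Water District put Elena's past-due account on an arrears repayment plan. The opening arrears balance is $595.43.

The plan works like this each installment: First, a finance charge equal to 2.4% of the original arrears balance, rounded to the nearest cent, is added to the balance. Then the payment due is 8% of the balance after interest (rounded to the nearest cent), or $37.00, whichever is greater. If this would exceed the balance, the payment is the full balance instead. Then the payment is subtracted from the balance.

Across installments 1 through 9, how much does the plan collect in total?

$366.44

Installment 1: $595.43 +$14.29 interest = $609.72; pay $48.78 → $560.94
Installment 2: $560.94 +$14.29 interest = $575.23; pay $46.02 → $529.21
Installment 3: $529.21 +$14.29 interest = $543.50; pay $43.48 → $500.02
Installment 4: $500.02 +$14.29 interest = $514.31; pay $41.14 → $473.17
Installment 5: $473.17 +$14.29 interest = $487.46; pay $39.00 → $448.46
Installment 6: $448.46 +$14.29 interest = $462.75; pay $37.02 → $425.73
Installment 7: $425.73 +$14.29 interest = $440.02; pay $37.00 → $403.02
Installment 8: $403.02 +$14.29 interest = $417.31; pay $37.00 → $380.31
Installment 9: $380.31 +$14.29 interest = $394.60; pay $37.00 → $357.60
Total paid: $366.44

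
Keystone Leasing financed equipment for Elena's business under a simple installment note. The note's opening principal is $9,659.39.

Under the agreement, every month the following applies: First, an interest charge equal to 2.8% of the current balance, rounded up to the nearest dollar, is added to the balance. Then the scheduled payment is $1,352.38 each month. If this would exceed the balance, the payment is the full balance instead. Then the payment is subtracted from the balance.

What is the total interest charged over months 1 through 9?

Month 1: $9,659.39 +$271.00 interest = $9,930.39; pay $1,352.38 → $8,578.01
Month 2: $8,578.01 +$241.00 interest = $8,819.01; pay $1,352.38 → $7,466.63
Month 3: $7,466.63 +$210.00 interest = $7,676.63; pay $1,352.38 → $6,324.25
Month 4: $6,324.25 +$178.00 interest = $6,502.25; pay $1,352.38 → $5,149.87
Month 5: $5,149.87 +$145.00 interest = $5,294.87; pay $1,352.38 → $3,942.49
Month 6: $3,942.49 +$111.00 interest = $4,053.49; pay $1,352.38 → $2,701.11
Month 7: $2,701.11 +$76.00 interest = $2,777.11; pay $1,352.38 → $1,424.73
Month 8: $1,424.73 +$40.00 interest = $1,464.73; pay $1,352.38 → $112.35
Month 9: $112.35 +$4.00 interest = $116.35; pay $116.35 → $0.00
Total interest: $271.00 + $241.00 + $210.00 + $178.00 + $145.00 + $111.00 + $76.00 + $40.00 + $4.00 = $1,276.00

$1,276.00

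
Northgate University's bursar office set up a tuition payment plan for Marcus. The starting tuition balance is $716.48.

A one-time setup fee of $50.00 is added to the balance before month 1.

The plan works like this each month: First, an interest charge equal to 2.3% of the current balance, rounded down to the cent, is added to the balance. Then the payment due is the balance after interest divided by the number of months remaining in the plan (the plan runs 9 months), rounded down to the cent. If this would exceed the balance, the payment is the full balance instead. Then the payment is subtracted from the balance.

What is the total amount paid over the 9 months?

$860.20

Month 1: $766.48 +$17.62 interest = $784.10; pay $87.12 → $696.98
Month 2: $696.98 +$16.03 interest = $713.01; pay $89.12 → $623.89
Month 3: $623.89 +$14.34 interest = $638.23; pay $91.17 → $547.06
Month 4: $547.06 +$12.58 interest = $559.64; pay $93.27 → $466.37
Month 5: $466.37 +$10.72 interest = $477.09; pay $95.41 → $381.68
Month 6: $381.68 +$8.77 interest = $390.45; pay $97.61 → $292.84
Month 7: $292.84 +$6.73 interest = $299.57; pay $99.85 → $199.72
Month 8: $199.72 +$4.59 interest = $204.31; pay $102.15 → $102.16
Month 9: $102.16 +$2.34 interest = $104.50; pay $104.50 → $0.00
Total paid: $860.20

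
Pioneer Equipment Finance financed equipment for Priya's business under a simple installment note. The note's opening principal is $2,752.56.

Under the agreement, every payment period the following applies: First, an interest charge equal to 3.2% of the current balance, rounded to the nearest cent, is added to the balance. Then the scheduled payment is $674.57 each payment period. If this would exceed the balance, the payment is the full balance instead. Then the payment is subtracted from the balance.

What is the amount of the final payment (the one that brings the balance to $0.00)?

$300.91

Payment period 1: $2,752.56 +$88.08 interest = $2,840.64; pay $674.57 → $2,166.07
Payment period 2: $2,166.07 +$69.31 interest = $2,235.38; pay $674.57 → $1,560.81
Payment period 3: $1,560.81 +$49.95 interest = $1,610.76; pay $674.57 → $936.19
Payment period 4: $936.19 +$29.96 interest = $966.15; pay $674.57 → $291.58
Payment period 5: $291.58 +$9.33 interest = $300.91; pay $300.91 → $0.00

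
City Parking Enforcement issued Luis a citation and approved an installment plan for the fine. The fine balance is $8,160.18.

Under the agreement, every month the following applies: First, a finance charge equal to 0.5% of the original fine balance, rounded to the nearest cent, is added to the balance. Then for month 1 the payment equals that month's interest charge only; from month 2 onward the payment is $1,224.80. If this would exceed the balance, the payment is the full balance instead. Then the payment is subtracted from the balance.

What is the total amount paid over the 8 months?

Month 1: opening $8,160.18; interest $40.80 → $8,200.98; payment $40.80; balance $8,160.18
Month 2: opening $8,160.18; interest $40.80 → $8,200.98; payment $1,224.80; balance $6,976.18
Month 3: opening $6,976.18; interest $40.80 → $7,016.98; payment $1,224.80; balance $5,792.18
Month 4: opening $5,792.18; interest $40.80 → $5,832.98; payment $1,224.80; balance $4,608.18
Month 5: opening $4,608.18; interest $40.80 → $4,648.98; payment $1,224.80; balance $3,424.18
Month 6: opening $3,424.18; interest $40.80 → $3,464.98; payment $1,224.80; balance $2,240.18
Month 7: opening $2,240.18; interest $40.80 → $2,280.98; payment $1,224.80; balance $1,056.18
Month 8: opening $1,056.18; interest $40.80 → $1,096.98; payment $1,096.98; balance $0.00
Total paid: $8,486.58

$8,486.58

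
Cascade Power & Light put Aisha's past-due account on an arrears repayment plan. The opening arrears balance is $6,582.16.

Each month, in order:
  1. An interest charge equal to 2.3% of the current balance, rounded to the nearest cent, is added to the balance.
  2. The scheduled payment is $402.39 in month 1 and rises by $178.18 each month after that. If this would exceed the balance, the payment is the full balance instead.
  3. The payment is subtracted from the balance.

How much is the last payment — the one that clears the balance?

$829.25

# | Opening | Interest | Payment | End bal
1 | $6,582.16 | $151.39 | $402.39 | $6,331.16
2 | $6,331.16 | $145.62 | $580.57 | $5,896.21
3 | $5,896.21 | $135.61 | $758.75 | $5,273.07
4 | $5,273.07 | $121.28 | $936.93 | $4,457.42
5 | $4,457.42 | $102.52 | $1,115.11 | $3,444.83
6 | $3,444.83 | $79.23 | $1,293.29 | $2,230.77
7 | $2,230.77 | $51.31 | $1,471.47 | $810.61
8 | $810.61 | $18.64 | $829.25 | $0.00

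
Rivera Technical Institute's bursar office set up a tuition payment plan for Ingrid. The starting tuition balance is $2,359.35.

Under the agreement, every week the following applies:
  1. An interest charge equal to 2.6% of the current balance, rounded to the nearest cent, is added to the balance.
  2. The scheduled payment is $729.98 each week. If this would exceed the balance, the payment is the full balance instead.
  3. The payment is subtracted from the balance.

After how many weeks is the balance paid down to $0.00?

4

# | Opening | Interest | Payment | End bal
1 | $2,359.35 | $61.34 | $729.98 | $1,690.71
2 | $1,690.71 | $43.96 | $729.98 | $1,004.69
3 | $1,004.69 | $26.12 | $729.98 | $300.83
4 | $300.83 | $7.82 | $308.65 | $0.00
Balance reaches $0.00 in week 4.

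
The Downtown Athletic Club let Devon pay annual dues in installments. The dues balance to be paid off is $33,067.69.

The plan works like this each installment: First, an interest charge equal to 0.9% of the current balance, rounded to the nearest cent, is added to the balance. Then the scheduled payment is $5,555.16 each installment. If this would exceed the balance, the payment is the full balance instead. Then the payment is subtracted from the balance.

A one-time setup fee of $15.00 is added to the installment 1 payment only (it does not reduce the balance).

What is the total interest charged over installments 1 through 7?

$1,074.55

Installment 1: $33,067.69 +$297.61 interest = $33,365.30; pay $5,555.16 (+ $15.00 fee) → $27,810.14
Installment 2: $27,810.14 +$250.29 interest = $28,060.43; pay $5,555.16 → $22,505.27
Installment 3: $22,505.27 +$202.55 interest = $22,707.82; pay $5,555.16 → $17,152.66
Installment 4: $17,152.66 +$154.37 interest = $17,307.03; pay $5,555.16 → $11,751.87
Installment 5: $11,751.87 +$105.77 interest = $11,857.64; pay $5,555.16 → $6,302.48
Installment 6: $6,302.48 +$56.72 interest = $6,359.20; pay $5,555.16 → $804.04
Installment 7: $804.04 +$7.24 interest = $811.28; pay $811.28 → $0.00
Total interest: $297.61 + $250.29 + $202.55 + $154.37 + $105.77 + $56.72 + $7.24 = $1,074.55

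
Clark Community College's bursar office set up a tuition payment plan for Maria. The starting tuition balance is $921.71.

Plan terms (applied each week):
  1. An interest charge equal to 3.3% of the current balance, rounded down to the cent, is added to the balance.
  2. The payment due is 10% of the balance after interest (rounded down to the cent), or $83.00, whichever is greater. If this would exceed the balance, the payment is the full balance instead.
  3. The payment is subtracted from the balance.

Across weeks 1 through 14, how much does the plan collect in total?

$1,157.63

Week 1: $921.71 +$30.41 interest = $952.12; pay $95.21 → $856.91
Week 2: $856.91 +$28.27 interest = $885.18; pay $88.51 → $796.67
Week 3: $796.67 +$26.29 interest = $822.96; pay $83.00 → $739.96
Week 4: $739.96 +$24.41 interest = $764.37; pay $83.00 → $681.37
Week 5: $681.37 +$22.48 interest = $703.85; pay $83.00 → $620.85
Week 6: $620.85 +$20.48 interest = $641.33; pay $83.00 → $558.33
Week 7: $558.33 +$18.42 interest = $576.75; pay $83.00 → $493.75
Week 8: $493.75 +$16.29 interest = $510.04; pay $83.00 → $427.04
Week 9: $427.04 +$14.09 interest = $441.13; pay $83.00 → $358.13
Week 10: $358.13 +$11.81 interest = $369.94; pay $83.00 → $286.94
Week 11: $286.94 +$9.46 interest = $296.40; pay $83.00 → $213.40
Week 12: $213.40 +$7.04 interest = $220.44; pay $83.00 → $137.44
Week 13: $137.44 +$4.53 interest = $141.97; pay $83.00 → $58.97
Week 14: $58.97 +$1.94 interest = $60.91; pay $60.91 → $0.00
Total paid: $1,157.63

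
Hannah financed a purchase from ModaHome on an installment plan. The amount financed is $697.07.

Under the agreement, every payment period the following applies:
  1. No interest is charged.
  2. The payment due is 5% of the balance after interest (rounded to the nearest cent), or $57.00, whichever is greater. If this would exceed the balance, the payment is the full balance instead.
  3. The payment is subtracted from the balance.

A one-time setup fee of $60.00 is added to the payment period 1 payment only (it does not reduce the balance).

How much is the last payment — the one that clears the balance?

# | Opening | Payment | Fee | End bal
1 | $697.07 | $57.00 | $60.00 | $640.07
2 | $640.07 | $57.00 | — | $583.07
3 | $583.07 | $57.00 | — | $526.07
4 | $526.07 | $57.00 | — | $469.07
5 | $469.07 | $57.00 | — | $412.07
6 | $412.07 | $57.00 | — | $355.07
7 | $355.07 | $57.00 | — | $298.07
8 | $298.07 | $57.00 | — | $241.07
9 | $241.07 | $57.00 | — | $184.07
10 | $184.07 | $57.00 | — | $127.07
11 | $127.07 | $57.00 | — | $70.07
12 | $70.07 | $57.00 | — | $13.07
13 | $13.07 | $13.07 | — | $0.00

$13.07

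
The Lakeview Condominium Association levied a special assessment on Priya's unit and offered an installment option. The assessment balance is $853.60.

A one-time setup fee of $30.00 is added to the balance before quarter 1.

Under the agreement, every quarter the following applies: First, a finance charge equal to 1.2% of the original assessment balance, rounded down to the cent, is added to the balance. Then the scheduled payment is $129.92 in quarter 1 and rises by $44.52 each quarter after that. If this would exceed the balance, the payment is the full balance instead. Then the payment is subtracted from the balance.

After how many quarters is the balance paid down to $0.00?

5

Quarter 1: $883.60 +$10.24 interest = $893.84; pay $129.92 → $763.92
Quarter 2: $763.92 +$10.24 interest = $774.16; pay $174.44 → $599.72
Quarter 3: $599.72 +$10.24 interest = $609.96; pay $218.96 → $391.00
Quarter 4: $391.00 +$10.24 interest = $401.24; pay $263.48 → $137.76
Quarter 5: $137.76 +$10.24 interest = $148.00; pay $148.00 → $0.00
Balance reaches $0.00 in quarter 5.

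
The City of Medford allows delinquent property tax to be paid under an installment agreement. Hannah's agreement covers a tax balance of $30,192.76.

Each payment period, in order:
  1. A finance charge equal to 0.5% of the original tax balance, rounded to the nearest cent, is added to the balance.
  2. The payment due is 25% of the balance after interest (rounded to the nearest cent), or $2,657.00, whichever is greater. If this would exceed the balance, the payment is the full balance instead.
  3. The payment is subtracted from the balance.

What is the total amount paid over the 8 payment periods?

Payment period 1: $30,192.76 +$150.96 interest = $30,343.72; pay $7,585.93 → $22,757.79
Payment period 2: $22,757.79 +$150.96 interest = $22,908.75; pay $5,727.19 → $17,181.56
Payment period 3: $17,181.56 +$150.96 interest = $17,332.52; pay $4,333.13 → $12,999.39
Payment period 4: $12,999.39 +$150.96 interest = $13,150.35; pay $3,287.59 → $9,862.76
Payment period 5: $9,862.76 +$150.96 interest = $10,013.72; pay $2,657.00 → $7,356.72
Payment period 6: $7,356.72 +$150.96 interest = $7,507.68; pay $2,657.00 → $4,850.68
Payment period 7: $4,850.68 +$150.96 interest = $5,001.64; pay $2,657.00 → $2,344.64
Payment period 8: $2,344.64 +$150.96 interest = $2,495.60; pay $2,495.60 → $0.00
Total paid: $31,400.44

$31,400.44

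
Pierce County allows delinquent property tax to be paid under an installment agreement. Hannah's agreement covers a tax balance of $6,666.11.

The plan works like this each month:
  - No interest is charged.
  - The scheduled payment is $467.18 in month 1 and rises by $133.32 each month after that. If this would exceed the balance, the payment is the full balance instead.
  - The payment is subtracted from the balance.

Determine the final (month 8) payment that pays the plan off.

$596.13

# | Opening | Payment | End bal
1 | $6,666.11 | $467.18 | $6,198.93
2 | $6,198.93 | $600.50 | $5,598.43
3 | $5,598.43 | $733.82 | $4,864.61
4 | $4,864.61 | $867.14 | $3,997.47
5 | $3,997.47 | $1,000.46 | $2,997.01
6 | $2,997.01 | $1,133.78 | $1,863.23
7 | $1,863.23 | $1,267.10 | $596.13
8 | $596.13 | $596.13 | $0.00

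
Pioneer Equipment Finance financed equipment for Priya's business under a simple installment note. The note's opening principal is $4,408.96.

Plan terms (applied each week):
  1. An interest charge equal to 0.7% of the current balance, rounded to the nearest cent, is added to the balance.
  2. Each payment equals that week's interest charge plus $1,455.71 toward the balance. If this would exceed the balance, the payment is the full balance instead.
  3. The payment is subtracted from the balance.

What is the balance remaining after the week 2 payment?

Week 1: $4,408.96 +$30.86 interest = $4,439.82; pay $1,486.57 → $2,953.25
Week 2: $2,953.25 +$20.67 interest = $2,973.92; pay $1,476.38 → $1,497.54

$1,497.54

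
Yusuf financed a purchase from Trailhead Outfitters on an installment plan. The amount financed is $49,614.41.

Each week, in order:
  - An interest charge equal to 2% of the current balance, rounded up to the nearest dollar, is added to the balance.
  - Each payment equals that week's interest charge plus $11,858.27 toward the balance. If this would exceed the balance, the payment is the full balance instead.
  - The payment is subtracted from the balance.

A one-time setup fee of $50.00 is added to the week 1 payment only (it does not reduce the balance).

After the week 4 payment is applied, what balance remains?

$2,181.33

Week 1: opening $49,614.41; interest $993.00 → $50,607.41; payment $12,851.27 (+ $50.00 fee); balance $37,756.14
Week 2: opening $37,756.14; interest $756.00 → $38,512.14; payment $12,614.27; balance $25,897.87
Week 3: opening $25,897.87; interest $518.00 → $26,415.87; payment $12,376.27; balance $14,039.60
Week 4: opening $14,039.60; interest $281.00 → $14,320.60; payment $12,139.27; balance $2,181.33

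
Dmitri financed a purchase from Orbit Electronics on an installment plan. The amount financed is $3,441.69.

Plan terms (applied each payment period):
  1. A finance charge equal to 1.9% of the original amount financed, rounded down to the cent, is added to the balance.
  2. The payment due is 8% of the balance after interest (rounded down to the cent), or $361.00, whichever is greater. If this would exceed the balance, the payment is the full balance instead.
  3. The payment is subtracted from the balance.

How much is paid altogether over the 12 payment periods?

Payment period 1: opening $3,441.69; interest $65.39 → $3,507.08; payment $361.00; balance $3,146.08
Payment period 2: opening $3,146.08; interest $65.39 → $3,211.47; payment $361.00; balance $2,850.47
Payment period 3: opening $2,850.47; interest $65.39 → $2,915.86; payment $361.00; balance $2,554.86
Payment period 4: opening $2,554.86; interest $65.39 → $2,620.25; payment $361.00; balance $2,259.25
Payment period 5: opening $2,259.25; interest $65.39 → $2,324.64; payment $361.00; balance $1,963.64
Payment period 6: opening $1,963.64; interest $65.39 → $2,029.03; payment $361.00; balance $1,668.03
Payment period 7: opening $1,668.03; interest $65.39 → $1,733.42; payment $361.00; balance $1,372.42
Payment period 8: opening $1,372.42; interest $65.39 → $1,437.81; payment $361.00; balance $1,076.81
Payment period 9: opening $1,076.81; interest $65.39 → $1,142.20; payment $361.00; balance $781.20
Payment period 10: opening $781.20; interest $65.39 → $846.59; payment $361.00; balance $485.59
Payment period 11: opening $485.59; interest $65.39 → $550.98; payment $361.00; balance $189.98
Payment period 12: opening $189.98; interest $65.39 → $255.37; payment $255.37; balance $0.00
Total paid: $4,226.37

$4,226.37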